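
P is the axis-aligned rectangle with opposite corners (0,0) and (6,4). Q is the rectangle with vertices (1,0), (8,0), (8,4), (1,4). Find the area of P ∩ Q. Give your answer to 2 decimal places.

|P∩Q|: x∈[1,6], y∈[0,4] → 5·4 = 20.

20.00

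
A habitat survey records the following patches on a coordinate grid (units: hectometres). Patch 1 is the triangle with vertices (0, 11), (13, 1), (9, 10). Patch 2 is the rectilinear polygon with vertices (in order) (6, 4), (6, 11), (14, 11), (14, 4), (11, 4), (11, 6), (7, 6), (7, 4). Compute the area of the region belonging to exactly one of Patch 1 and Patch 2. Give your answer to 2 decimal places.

53.39

|Patch 1| = 38.5, |Patch 2| = 48, |Patch 1∩Patch 2| = 16.5556.
|Patch 1 △ Patch 2| = |Patch 1| + |Patch 2| − 2·|Patch 1∩Patch 2| = 38.5 + 48 − 33.1111 = 53.39.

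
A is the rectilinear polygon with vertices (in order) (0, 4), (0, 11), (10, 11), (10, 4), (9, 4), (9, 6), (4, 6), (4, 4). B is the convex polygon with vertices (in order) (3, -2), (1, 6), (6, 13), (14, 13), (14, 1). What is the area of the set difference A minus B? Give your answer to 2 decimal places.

|A| = 60, |A∩B| = 43.5714.
|A ∖ B| = |A| − |A∩B| = 60 − 43.5714 = 16.43.

16.43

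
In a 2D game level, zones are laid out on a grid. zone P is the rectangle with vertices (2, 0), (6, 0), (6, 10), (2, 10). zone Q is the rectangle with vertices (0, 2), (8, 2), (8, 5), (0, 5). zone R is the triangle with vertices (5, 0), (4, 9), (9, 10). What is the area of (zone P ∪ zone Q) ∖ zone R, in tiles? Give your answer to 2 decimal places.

38.10

|zone P ∪ zone Q| = 52.
|(zone P ∪ zone Q) ∩ zone R| = 13.9.
|(zone P ∪ zone Q) ∖ zone R| = 52 − 13.9 = 38.10.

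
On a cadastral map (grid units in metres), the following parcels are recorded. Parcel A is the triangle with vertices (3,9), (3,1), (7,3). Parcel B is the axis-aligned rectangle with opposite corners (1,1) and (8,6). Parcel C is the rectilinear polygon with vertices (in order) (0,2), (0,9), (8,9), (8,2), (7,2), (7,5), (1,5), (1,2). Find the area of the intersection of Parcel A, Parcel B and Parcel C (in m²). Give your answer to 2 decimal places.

2.33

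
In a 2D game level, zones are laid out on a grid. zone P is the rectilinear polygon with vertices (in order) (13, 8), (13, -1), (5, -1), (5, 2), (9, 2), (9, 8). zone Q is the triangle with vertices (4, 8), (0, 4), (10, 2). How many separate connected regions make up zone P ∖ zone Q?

1

zone P ∖ zone Q is a single connected region.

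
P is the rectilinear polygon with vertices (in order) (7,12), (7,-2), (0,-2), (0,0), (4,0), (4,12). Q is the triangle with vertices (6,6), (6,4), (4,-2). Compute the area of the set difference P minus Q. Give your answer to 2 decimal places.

48.00

|P| = 50, |P∩Q| = 2.
|P ∖ Q| = |P| − |P∩Q| = 50 − 2 = 48.00.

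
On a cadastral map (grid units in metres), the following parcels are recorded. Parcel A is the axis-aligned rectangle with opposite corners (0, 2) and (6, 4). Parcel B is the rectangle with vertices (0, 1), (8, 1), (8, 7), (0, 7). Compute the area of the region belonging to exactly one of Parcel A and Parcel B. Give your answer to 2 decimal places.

36.00

|Parcel A∩Parcel B|: x∈[0,6], y∈[2,4] → 6·2 = 12.
|Parcel A △ Parcel B| = |Parcel A| + |Parcel B| − 2·|Parcel A∩Parcel B| = 12 + 48 − 24 = 36.00.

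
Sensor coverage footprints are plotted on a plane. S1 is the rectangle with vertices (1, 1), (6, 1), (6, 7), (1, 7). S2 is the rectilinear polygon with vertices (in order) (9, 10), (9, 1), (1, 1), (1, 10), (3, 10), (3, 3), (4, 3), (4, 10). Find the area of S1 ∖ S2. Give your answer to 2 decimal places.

|S1| = 30, |S1∩S2| = 26.
|S1 ∖ S2| = |S1| − |S1∩S2| = 30 − 26 = 4.00.

4.00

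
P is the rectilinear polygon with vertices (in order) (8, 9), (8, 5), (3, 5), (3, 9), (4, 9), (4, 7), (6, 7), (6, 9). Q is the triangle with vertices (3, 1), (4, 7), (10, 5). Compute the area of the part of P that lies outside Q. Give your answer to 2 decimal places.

10.33

|P| = 16, |P∩Q| = 5.6667.
|P ∖ Q| = |P| − |P∩Q| = 16 − 5.6667 = 10.33.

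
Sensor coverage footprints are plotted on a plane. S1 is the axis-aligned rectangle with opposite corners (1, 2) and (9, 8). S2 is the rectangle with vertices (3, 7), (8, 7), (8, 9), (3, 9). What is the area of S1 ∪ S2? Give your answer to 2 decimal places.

53.00

By inclusion–exclusion:
Individual areas: |S1| = 48, |S2| = 10.
|S1∩S2|: x∈[3,8], y∈[7,8] → 5·1 = 5.
|S1 ∪ S2| = 58 − 5 = 53.00.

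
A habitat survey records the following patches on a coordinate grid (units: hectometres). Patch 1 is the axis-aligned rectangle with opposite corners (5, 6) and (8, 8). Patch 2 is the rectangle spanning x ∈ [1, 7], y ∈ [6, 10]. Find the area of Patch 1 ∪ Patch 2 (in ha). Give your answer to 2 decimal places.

By inclusion–exclusion:
Individual areas: |Patch 1| = 6, |Patch 2| = 24.
|Patch 1∩Patch 2|: x∈[5,7], y∈[6,8] → 2·2 = 4.
|Patch 1 ∪ Patch 2| = 30 − 4 = 26.00.

26.00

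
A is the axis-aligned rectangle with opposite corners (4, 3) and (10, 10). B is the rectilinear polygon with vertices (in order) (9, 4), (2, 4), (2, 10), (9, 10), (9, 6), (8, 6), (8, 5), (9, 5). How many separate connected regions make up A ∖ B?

1

A ∖ B is a single connected region.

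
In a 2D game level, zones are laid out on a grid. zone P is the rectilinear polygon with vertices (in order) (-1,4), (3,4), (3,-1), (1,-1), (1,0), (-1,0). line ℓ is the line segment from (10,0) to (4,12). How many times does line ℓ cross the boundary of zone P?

0

The segment lies entirely outside zone P and never meets its boundary.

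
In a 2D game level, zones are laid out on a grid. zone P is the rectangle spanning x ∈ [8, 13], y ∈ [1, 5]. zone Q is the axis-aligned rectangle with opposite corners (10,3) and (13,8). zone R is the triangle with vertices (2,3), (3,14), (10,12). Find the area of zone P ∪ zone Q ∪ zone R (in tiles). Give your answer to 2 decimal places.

By inclusion–exclusion:
Individual areas: |zone P| = 20, |zone Q| = 15, |zone R| = 39.5.
|zone P∩zone Q|: x∈[10,13], y∈[3,5] → 3·2 = 6.
|zone P∩zone R| = 0.
|zone Q∩zone R| = 0.
|zone P∩zone Q∩zone R| = 0.
|zone P ∪ zone Q ∪ zone R| = 74.5 − 6 + 0 = 68.50.

68.50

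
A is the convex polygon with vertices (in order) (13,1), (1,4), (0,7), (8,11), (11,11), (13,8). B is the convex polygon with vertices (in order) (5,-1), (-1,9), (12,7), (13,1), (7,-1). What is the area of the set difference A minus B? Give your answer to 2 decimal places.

|A| = 88.5, |A∩B| = 59.0158.
|A ∖ B| = |A| − |A∩B| = 88.5 − 59.0158 = 29.48.

29.48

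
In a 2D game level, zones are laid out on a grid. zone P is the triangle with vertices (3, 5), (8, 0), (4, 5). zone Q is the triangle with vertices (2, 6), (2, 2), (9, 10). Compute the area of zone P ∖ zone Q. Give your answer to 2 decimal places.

|zone P| = 2.5, |zone P∩zone Q| = 0.5876.
|zone P ∖ zone Q| = |zone P| − |zone P∩zone Q| = 2.5 − 0.5876 = 1.91.

1.91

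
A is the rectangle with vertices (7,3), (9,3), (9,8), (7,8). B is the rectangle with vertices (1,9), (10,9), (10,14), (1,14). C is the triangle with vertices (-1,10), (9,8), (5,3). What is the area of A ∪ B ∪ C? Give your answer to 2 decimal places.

80.60

By inclusion–exclusion:
Individual areas: |A| = 10, |B| = 45, |C| = 29.
|A∩B| = 0 (no overlap).
|A∩C| = 2.5.
|B∩C| = 0.9.
|A∩B∩C| = 0.
|A ∪ B ∪ C| = 84 − 3.4 + 0 = 80.60.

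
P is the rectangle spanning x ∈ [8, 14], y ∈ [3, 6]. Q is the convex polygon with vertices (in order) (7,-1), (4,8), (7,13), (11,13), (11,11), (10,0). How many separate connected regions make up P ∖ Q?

1

P ∖ Q is a single connected region.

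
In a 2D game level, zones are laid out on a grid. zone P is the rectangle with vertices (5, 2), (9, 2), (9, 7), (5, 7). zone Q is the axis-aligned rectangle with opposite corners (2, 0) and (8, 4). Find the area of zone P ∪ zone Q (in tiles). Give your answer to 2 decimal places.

38.00

By inclusion–exclusion:
Individual areas: |zone P| = 20, |zone Q| = 24.
|zone P∩zone Q|: x∈[5,8], y∈[2,4] → 3·2 = 6.
|zone P ∪ zone Q| = 44 − 6 = 38.00.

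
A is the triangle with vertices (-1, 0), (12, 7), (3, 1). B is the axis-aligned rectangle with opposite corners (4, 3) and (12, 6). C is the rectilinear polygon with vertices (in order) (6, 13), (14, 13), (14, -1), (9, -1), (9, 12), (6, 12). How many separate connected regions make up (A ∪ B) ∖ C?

(A ∪ B) ∖ C is a single connected region.

1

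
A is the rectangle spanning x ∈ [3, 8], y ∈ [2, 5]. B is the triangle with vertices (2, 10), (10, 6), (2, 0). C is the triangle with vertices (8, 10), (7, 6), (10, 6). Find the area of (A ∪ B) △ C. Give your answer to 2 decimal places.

46.17

|A ∪ B| = 44.1667.
|(A ∪ B) ∩ C| = 2.
|(A ∪ B) △ C| = 44.1667 + 6 − 4 = 46.17.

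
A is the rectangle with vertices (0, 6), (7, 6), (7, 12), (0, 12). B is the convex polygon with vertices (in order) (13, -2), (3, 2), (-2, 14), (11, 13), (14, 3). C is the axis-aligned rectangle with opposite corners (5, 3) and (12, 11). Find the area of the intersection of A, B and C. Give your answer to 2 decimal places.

10.00

The intersection is the polygon with vertices (7,6), (5,6), (5,11), (7,11).
By the shoelace formula its area is 10.00.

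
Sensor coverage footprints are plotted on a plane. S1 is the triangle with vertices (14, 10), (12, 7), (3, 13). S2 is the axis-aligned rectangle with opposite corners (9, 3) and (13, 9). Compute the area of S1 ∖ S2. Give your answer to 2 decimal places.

|S1| = 19.5, |S1∩S2| = 4.25.
|S1 ∖ S2| = |S1| − |S1∩S2| = 19.5 − 4.25 = 15.25.

15.25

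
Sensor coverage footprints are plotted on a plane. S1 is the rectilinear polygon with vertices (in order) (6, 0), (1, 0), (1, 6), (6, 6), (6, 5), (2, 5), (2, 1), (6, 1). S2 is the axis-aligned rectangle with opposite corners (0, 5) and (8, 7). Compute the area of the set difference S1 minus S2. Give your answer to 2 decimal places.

|S1| = 14, |S1∩S2| = 5.
|S1 ∖ S2| = |S1| − |S1∩S2| = 14 − 5 = 9.00.

9.00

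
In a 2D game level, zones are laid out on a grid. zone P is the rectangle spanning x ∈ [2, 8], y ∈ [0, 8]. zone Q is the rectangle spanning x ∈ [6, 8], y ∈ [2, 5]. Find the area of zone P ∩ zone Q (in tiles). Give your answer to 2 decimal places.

6.00

|zone P∩zone Q|: x∈[6,8], y∈[2,5] → 2·3 = 6.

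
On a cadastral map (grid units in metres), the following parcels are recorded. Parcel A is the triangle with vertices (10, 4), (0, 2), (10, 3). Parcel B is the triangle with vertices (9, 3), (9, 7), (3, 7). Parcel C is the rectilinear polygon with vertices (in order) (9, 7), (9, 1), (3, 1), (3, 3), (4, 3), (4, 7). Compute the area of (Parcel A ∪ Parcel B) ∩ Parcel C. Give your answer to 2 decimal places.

The region (Parcel A ∪ Parcel B) ∩ Parcel C is the polygon with vertices (3,2.3), (3,2.6), (8.077,3.615), (4,6.333), (4,7), (9,7), (9,3.8), (9,2.9).
By the shoelace formula its area is 14.90.

14.90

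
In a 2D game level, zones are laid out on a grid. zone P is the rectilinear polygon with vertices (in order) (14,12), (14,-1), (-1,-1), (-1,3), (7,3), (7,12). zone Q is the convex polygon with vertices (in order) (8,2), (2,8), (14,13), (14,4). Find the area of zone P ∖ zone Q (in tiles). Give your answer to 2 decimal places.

63.91

|zone P| = 123, |zone P∩zone Q| = 59.0917.
|zone P ∖ zone Q| = |zone P| − |zone P∩zone Q| = 123 − 59.0917 = 63.91.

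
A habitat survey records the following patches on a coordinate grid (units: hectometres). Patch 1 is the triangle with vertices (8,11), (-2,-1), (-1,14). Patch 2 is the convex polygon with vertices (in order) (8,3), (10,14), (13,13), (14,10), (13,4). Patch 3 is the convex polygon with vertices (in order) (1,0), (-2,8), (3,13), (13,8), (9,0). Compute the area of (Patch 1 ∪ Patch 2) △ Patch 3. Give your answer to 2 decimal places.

104.02

|Patch 1 ∪ Patch 2| = 113.5.
|(Patch 1 ∪ Patch 2) ∩ Patch 3| = 69.492.
|(Patch 1 ∪ Patch 2) △ Patch 3| = 113.5 + 129.5 − 138.9841 = 104.02.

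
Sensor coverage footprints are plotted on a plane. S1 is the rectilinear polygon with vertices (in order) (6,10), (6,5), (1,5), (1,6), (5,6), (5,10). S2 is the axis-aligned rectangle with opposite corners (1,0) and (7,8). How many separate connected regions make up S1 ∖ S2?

S1 ∖ S2 is a single connected region.

1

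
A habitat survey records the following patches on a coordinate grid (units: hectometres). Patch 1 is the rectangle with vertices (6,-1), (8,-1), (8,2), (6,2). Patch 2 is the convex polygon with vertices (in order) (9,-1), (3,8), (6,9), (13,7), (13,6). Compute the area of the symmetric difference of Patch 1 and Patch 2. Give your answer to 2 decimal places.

55.00

|Patch 1| = 6, |Patch 2| = 50.5, |Patch 1∩Patch 2| = 0.75.
|Patch 1 △ Patch 2| = |Patch 1| + |Patch 2| − 2·|Patch 1∩Patch 2| = 6 + 50.5 − 1.5 = 55.00.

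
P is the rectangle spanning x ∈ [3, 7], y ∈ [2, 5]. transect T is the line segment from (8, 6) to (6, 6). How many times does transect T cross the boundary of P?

0

The segment lies entirely outside P and never meets its boundary.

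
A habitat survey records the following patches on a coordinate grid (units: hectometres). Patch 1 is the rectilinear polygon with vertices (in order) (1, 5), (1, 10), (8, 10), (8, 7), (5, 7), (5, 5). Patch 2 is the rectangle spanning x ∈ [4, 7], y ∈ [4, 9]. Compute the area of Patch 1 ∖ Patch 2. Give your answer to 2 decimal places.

21.00

|Patch 1| = 29, |Patch 1∩Patch 2| = 8.
|Patch 1 ∖ Patch 2| = |Patch 1| − |Patch 1∩Patch 2| = 29 − 8 = 21.00.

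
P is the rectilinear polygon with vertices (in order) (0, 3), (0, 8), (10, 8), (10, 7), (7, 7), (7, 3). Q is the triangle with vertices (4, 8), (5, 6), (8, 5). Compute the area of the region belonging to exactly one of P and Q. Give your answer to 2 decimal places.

|P| = 38, |Q| = 2.5, |P∩Q| = 2.2917.
|P △ Q| = |P| + |Q| − 2·|P∩Q| = 38 + 2.5 − 4.5833 = 35.92.

35.92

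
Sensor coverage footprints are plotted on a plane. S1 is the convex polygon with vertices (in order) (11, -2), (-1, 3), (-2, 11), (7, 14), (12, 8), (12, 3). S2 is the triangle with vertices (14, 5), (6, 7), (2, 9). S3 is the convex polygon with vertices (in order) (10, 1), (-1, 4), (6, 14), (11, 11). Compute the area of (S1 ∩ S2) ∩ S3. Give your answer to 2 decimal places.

The region (S1 ∩ S2) ∩ S3 is the polygon with vertices (6,7), (2.37,8.815), (2.405,8.865), (10.516,6.161), (10.488,5.878).
By the shoelace formula its area is 3.48.

3.48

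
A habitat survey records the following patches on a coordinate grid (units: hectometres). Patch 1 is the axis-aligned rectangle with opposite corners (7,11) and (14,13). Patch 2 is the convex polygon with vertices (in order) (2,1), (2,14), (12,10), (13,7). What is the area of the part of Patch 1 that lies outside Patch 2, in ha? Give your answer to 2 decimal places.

|Patch 1| = 14, |Patch 1∩Patch 2| = 1.25.
|Patch 1 ∖ Patch 2| = |Patch 1| − |Patch 1∩Patch 2| = 14 − 1.25 = 12.75.

12.75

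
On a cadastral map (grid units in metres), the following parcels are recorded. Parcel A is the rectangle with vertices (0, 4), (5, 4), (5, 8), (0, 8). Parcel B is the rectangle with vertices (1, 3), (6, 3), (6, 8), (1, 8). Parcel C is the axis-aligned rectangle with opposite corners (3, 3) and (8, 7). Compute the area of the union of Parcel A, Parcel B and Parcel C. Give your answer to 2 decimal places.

By inclusion–exclusion:
Individual areas: |Parcel A| = 20, |Parcel B| = 25, |Parcel C| = 20.
|Parcel A∩Parcel B|: x∈[1,5], y∈[4,8] → 4·4 = 16.
|Parcel A∩Parcel C|: x∈[3,5], y∈[4,7] → 2·3 = 6.
|Parcel B∩Parcel C|: x∈[3,6], y∈[3,7] → 3·4 = 12.
|Parcel A∩Parcel B∩Parcel C| = 6.
|Parcel A ∪ Parcel B ∪ Parcel C| = 65 − 34 + 6 = 37.00.

37.00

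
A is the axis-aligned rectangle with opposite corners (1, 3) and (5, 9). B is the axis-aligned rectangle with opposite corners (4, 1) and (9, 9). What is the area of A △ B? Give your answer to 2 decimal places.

|A∩B|: x∈[4,5], y∈[3,9] → 1·6 = 6.
|A △ B| = |A| + |B| − 2·|A∩B| = 24 + 40 − 12 = 52.00.

52.00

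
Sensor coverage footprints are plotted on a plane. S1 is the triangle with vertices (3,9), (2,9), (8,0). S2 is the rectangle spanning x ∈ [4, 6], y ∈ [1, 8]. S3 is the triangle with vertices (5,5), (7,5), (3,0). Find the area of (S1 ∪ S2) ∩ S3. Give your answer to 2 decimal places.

3.75

The region (S1 ∪ S2) ∩ S3 is the polygon with vertices (6,3.75), (4,1.25), (4,2.5), (5,5), (6,5).
By the shoelace formula its area is 3.75.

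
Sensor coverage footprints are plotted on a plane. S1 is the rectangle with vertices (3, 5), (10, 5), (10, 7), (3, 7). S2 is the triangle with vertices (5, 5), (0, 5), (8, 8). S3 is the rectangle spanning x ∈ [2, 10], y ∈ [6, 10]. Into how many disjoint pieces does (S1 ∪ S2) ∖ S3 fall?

(S1 ∪ S2) ∖ S3 is a single connected region.

1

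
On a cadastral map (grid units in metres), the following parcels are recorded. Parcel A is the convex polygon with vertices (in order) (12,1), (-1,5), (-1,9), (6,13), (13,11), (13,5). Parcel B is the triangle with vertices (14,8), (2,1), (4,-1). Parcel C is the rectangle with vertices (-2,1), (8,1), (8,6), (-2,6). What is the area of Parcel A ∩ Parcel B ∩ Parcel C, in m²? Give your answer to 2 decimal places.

The intersection is the polygon with vertices (8,4.5), (8,2.6), (7.694,2.325), (5.453,3.014).
By the shoelace formula its area is 2.83.

2.83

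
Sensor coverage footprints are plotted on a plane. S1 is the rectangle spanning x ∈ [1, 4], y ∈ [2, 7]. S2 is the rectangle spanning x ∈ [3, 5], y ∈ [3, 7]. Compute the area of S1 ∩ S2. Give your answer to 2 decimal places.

|S1∩S2|: x∈[3,4], y∈[3,7] → 1·4 = 4.

4.00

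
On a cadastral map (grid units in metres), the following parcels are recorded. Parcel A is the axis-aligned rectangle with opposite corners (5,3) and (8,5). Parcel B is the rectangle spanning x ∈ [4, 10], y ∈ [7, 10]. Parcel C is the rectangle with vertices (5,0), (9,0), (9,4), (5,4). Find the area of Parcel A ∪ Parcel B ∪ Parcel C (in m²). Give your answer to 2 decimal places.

By inclusion–exclusion:
Individual areas: |Parcel A| = 6, |Parcel B| = 18, |Parcel C| = 16.
|Parcel A∩Parcel B| = 0 (no overlap).
|Parcel A∩Parcel C|: x∈[5,8], y∈[3,4] → 3·1 = 3.
|Parcel B∩Parcel C| = 0 (no overlap).
|Parcel A∩Parcel B∩Parcel C| = 0.
|Parcel A ∪ Parcel B ∪ Parcel C| = 40 − 3 + 0 = 37.00.

37.00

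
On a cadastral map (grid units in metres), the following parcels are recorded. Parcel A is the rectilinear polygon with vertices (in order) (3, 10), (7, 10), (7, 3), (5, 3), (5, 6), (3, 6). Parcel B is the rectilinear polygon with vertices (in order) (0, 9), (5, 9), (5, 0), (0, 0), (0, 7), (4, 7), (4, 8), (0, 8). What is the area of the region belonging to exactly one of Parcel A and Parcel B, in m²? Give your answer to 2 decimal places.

53.00

|Parcel A| = 22, |Parcel B| = 41, |Parcel A∩Parcel B| = 5.
|Parcel A △ Parcel B| = |Parcel A| + |Parcel B| − 2·|Parcel A∩Parcel B| = 22 + 41 − 10 = 53.00.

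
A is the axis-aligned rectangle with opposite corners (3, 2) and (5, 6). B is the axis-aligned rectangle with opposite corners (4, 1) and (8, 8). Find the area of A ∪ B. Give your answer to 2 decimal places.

By inclusion–exclusion:
Individual areas: |A| = 8, |B| = 28.
|A∩B|: x∈[4,5], y∈[2,6] → 1·4 = 4.
|A ∪ B| = 36 − 4 = 32.00.

32.00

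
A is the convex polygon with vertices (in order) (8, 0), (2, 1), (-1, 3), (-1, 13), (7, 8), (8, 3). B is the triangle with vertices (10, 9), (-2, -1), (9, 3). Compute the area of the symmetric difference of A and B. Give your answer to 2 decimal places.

|A| = 80.5, |B| = 31, |A∩B| = 18.4298.
|A △ B| = |A| + |B| − 2·|A∩B| = 80.5 + 31 − 36.8596 = 74.64.

74.64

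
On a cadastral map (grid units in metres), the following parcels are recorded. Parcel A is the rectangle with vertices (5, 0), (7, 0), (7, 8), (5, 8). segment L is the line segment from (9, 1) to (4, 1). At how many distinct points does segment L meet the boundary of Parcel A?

The segment meets the boundary at (5,1), (7,1).

2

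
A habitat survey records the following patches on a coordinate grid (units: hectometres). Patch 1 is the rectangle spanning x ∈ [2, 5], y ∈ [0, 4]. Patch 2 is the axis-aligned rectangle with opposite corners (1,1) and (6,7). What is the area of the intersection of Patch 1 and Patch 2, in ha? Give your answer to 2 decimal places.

|Patch 1∩Patch 2|: x∈[2,5], y∈[1,4] → 3·3 = 9.

9.00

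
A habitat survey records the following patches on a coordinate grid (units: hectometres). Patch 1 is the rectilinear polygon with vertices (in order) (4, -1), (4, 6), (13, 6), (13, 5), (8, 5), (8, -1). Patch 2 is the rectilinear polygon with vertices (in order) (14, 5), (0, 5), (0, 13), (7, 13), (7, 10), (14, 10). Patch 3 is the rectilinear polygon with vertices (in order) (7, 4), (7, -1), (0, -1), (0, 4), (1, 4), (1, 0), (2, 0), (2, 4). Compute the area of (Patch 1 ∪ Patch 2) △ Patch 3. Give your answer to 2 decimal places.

116.00

|Patch 1 ∪ Patch 2| = 115.
|(Patch 1 ∪ Patch 2) ∩ Patch 3| = 15.
|(Patch 1 ∪ Patch 2) △ Patch 3| = 115 + 31 − 30 = 116.00.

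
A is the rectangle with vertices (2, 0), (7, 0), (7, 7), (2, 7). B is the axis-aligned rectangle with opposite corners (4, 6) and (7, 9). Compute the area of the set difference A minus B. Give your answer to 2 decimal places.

32.00

|A∩B|: x∈[4,7], y∈[6,7] → 3·1 = 3.
|A| = 35.
|A ∖ B| = |A| − |A∩B| = 35 − 3 = 32.00.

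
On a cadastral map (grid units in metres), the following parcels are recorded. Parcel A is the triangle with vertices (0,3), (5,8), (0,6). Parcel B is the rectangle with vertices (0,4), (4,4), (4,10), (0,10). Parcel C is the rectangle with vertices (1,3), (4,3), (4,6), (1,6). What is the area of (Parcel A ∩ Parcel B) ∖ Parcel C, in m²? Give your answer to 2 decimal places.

|Parcel A ∩ Parcel B| = 6.7.
|(Parcel A ∩ Parcel B) ∩ Parcel C| = 2.
|(Parcel A ∩ Parcel B) ∖ Parcel C| = 6.7 − 2 = 4.70.

4.70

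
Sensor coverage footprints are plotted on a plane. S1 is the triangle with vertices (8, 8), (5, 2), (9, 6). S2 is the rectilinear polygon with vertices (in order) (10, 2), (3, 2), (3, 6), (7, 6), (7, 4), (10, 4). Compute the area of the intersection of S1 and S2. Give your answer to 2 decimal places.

The intersection is the polygon with vertices (7,6), (7,4), (5,2).
By the shoelace formula its area is 2.00.

2.00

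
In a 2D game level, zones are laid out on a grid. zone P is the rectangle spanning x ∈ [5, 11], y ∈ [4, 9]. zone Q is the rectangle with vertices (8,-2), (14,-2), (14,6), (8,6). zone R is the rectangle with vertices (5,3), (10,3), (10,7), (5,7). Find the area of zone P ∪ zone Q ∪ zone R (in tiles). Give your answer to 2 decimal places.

By inclusion–exclusion:
Individual areas: |zone P| = 30, |zone Q| = 48, |zone R| = 20.
|zone P∩zone Q|: x∈[8,11], y∈[4,6] → 3·2 = 6.
|zone P∩zone R|: x∈[5,10], y∈[4,7] → 5·3 = 15.
|zone Q∩zone R|: x∈[8,10], y∈[3,6] → 2·3 = 6.
|zone P∩zone Q∩zone R| = 4.
|zone P ∪ zone Q ∪ zone R| = 98 − 27 + 4 = 75.00.

75.00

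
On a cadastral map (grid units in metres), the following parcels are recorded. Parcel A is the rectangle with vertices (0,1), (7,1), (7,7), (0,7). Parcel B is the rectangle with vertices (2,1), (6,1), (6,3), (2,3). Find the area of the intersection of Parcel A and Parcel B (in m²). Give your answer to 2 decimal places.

|Parcel A∩Parcel B|: x∈[2,6], y∈[1,3] → 4·2 = 8.

8.00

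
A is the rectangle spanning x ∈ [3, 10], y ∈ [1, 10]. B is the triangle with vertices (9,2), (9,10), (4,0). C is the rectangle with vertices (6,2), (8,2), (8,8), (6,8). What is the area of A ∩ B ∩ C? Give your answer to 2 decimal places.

8.00

The intersection is the polygon with vertices (8,8), (8,2), (6,2), (6,4).
By the shoelace formula its area is 8.00.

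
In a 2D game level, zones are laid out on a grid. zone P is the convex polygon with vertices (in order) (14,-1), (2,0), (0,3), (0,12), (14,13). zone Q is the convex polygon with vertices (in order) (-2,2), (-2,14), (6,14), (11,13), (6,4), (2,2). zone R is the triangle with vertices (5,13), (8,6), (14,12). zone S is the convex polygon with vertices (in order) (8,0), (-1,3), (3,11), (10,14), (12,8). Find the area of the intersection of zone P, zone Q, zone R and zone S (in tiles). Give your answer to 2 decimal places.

15.15

The intersection is the polygon with vertices (10.539,12.385), (10.583,12.25), (7.613,6.903), (5.414,12.034), (6.4,12.457), (8.522,12.609).
By the shoelace formula its area is 15.15.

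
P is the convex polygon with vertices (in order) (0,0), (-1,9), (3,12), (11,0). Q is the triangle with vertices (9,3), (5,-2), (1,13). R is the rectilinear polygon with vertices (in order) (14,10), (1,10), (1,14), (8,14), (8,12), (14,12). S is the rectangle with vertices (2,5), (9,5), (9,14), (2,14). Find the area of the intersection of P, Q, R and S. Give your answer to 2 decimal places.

1.16

The intersection is the polygon with vertices (2,10), (2,11.25), (2.25,11.438), (3.4,10).
By the shoelace formula its area is 1.16.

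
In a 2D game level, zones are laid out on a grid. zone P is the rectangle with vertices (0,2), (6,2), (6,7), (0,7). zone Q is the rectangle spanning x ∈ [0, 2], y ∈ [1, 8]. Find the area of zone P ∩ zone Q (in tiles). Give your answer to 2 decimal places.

10.00

|zone P∩zone Q|: x∈[0,2], y∈[2,7] → 2·5 = 10.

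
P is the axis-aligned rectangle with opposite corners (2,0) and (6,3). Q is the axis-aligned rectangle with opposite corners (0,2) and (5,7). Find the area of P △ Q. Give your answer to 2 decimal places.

|P∩Q|: x∈[2,5], y∈[2,3] → 3·1 = 3.
|P △ Q| = |P| + |Q| − 2·|P∩Q| = 12 + 25 − 6 = 31.00.

31.00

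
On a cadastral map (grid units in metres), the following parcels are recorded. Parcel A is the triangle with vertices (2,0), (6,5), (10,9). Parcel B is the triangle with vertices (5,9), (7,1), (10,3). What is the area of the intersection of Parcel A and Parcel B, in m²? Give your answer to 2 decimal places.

The intersection is the polygon with vertices (7.273,6.273), (7.419,6.097), (6.098,4.61), (6,5).
By the shoelace formula its area is 0.54.

0.54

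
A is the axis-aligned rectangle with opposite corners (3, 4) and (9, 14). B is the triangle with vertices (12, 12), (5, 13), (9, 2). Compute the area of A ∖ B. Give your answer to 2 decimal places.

39.87

|A| = 60, |A∩B| = 20.1299.
|A ∖ B| = |A| − |A∩B| = 60 − 20.1299 = 39.87.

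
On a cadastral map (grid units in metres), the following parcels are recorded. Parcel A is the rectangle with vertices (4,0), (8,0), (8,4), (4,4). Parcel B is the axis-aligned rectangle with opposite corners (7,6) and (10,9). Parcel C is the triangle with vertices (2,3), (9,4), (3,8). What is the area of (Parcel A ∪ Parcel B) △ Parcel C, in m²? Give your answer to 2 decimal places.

|Parcel A ∪ Parcel B| = 25.
|(Parcel A ∪ Parcel B) ∩ Parcel C| = 1.7143.
|(Parcel A ∪ Parcel B) △ Parcel C| = 25 + 17 − 3.4286 = 38.57.

38.57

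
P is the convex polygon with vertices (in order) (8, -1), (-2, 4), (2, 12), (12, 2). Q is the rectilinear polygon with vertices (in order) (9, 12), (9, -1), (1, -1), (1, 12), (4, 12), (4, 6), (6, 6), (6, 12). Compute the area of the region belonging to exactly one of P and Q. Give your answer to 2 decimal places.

|P| = 85, |Q| = 92, |P∩Q| = 59.875.
|P △ Q| = |P| + |Q| − 2·|P∩Q| = 85 + 92 − 119.75 = 57.25.

57.25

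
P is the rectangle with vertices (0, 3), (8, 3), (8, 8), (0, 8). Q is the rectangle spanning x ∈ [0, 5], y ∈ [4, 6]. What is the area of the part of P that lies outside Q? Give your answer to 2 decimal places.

30.00

|P∩Q|: x∈[0,5], y∈[4,6] → 5·2 = 10.
|P| = 40.
|P ∖ Q| = |P| − |P∩Q| = 40 − 10 = 30.00.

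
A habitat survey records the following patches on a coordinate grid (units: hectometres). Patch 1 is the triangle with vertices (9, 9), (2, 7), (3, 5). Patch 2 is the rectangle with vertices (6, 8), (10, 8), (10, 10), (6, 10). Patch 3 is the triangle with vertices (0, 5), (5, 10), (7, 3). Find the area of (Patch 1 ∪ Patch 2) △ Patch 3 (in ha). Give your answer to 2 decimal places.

25.62

|Patch 1 ∪ Patch 2| = 15.0357.
|(Patch 1 ∪ Patch 2) ∩ Patch 3| = 5.9592.
|(Patch 1 ∪ Patch 2) △ Patch 3| = 15.0357 + 22.5 − 11.9185 = 25.62.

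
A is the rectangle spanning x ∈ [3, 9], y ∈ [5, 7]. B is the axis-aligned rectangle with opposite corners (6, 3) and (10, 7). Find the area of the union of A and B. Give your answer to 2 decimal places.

By inclusion–exclusion:
Individual areas: |A| = 12, |B| = 16.
|A∩B|: x∈[6,9], y∈[5,7] → 3·2 = 6.
|A ∪ B| = 28 − 6 = 22.00.

22.00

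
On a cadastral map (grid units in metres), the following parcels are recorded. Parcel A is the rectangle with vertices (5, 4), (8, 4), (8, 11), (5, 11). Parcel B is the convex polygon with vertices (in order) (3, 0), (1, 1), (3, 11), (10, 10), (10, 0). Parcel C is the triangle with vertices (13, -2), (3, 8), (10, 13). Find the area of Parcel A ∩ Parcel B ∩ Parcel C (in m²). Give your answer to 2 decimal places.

The intersection is the polygon with vertices (7,4), (5,6), (5,9.429), (6.5,10.5), (8,10.286), (8,4).
By the shoelace formula its area is 16.54.

16.54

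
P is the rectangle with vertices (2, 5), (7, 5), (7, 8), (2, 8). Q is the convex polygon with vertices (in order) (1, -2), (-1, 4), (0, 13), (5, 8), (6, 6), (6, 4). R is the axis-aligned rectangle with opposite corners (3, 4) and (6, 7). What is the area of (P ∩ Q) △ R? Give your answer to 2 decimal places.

8.50

|P ∩ Q| = 11.
|(P ∩ Q) ∩ R| = 5.75.
|(P ∩ Q) △ R| = 11 + 9 − 11.5 = 8.50.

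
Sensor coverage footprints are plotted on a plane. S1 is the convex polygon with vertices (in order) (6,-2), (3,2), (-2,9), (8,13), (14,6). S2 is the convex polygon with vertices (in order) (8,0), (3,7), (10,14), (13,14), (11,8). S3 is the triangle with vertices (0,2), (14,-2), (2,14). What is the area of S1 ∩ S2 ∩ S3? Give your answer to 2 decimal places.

The intersection is the polygon with vertices (8,0), (3,7), (5.429,9.429), (9.5,4).
By the shoelace formula its area is 26.79.

26.79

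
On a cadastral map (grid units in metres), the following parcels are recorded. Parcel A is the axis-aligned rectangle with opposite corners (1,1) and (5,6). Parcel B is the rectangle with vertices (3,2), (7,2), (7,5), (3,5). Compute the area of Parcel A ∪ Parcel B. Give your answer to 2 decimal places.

26.00

By inclusion–exclusion:
Individual areas: |Parcel A| = 20, |Parcel B| = 12.
|Parcel A∩Parcel B|: x∈[3,5], y∈[2,5] → 2·3 = 6.
|Parcel A ∪ Parcel B| = 32 − 6 = 26.00.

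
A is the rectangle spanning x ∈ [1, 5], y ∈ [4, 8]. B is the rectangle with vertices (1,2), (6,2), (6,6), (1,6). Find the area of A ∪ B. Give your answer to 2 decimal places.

28.00

By inclusion–exclusion:
Individual areas: |A| = 16, |B| = 20.
|A∩B|: x∈[1,5], y∈[4,6] → 4·2 = 8.
|A ∪ B| = 36 − 8 = 28.00.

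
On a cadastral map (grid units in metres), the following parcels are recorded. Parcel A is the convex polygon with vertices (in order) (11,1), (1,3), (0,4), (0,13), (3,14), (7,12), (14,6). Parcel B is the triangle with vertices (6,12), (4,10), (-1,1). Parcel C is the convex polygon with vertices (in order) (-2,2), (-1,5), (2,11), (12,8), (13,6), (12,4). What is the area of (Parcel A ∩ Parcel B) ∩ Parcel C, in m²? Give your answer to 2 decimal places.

3.18

The region (Parcel A ∩ Parcel B) ∩ Parcel C is the polygon with vertices (4,10), (4.308,10.308), (4.824,10.153), (0.556,3.444), (0.429,3.571).
By the shoelace formula its area is 3.18.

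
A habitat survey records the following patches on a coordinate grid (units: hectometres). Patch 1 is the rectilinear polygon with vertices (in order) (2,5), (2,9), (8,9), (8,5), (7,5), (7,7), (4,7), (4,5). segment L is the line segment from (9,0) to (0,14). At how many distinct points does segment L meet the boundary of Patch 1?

The segment meets the boundary at (3.214,9), (4.5,7).

2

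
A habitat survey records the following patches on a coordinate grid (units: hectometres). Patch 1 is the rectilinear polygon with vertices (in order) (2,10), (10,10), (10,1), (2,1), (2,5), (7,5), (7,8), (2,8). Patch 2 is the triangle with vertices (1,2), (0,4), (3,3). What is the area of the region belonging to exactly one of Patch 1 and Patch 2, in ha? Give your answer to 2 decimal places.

|Patch 1| = 57, |Patch 2| = 2.5, |Patch 1∩Patch 2| = 0.4167.
|Patch 1 △ Patch 2| = |Patch 1| + |Patch 2| − 2·|Patch 1∩Patch 2| = 57 + 2.5 − 0.8333 = 58.67.

58.67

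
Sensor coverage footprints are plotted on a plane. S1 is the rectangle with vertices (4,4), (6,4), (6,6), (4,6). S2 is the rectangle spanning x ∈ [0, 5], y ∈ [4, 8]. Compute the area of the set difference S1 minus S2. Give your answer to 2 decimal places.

2.00

|S1∩S2|: x∈[4,5], y∈[4,6] → 1·2 = 2.
|S1| = 4.
|S1 ∖ S2| = |S1| − |S1∩S2| = 4 − 2 = 2.00.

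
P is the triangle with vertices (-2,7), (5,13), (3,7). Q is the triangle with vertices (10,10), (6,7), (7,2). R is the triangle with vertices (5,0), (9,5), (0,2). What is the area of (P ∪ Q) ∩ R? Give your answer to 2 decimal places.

1.57

The region (P ∪ Q) ∩ R is the polygon with vertices (6.562,4.188), (8,4.667), (7.353,2.941), (6.92,2.4).
By the shoelace formula its area is 1.57.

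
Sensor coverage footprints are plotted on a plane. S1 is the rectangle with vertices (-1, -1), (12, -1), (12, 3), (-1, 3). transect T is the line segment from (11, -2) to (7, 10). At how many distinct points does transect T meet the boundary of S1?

2

The segment meets the boundary at (9.333,3), (10.667,-1).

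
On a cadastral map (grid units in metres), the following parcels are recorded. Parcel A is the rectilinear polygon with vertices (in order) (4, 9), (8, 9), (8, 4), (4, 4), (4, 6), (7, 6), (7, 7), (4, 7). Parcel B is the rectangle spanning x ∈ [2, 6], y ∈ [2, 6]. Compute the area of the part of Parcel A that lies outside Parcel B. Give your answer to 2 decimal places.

|Parcel A| = 17, |Parcel A∩Parcel B| = 4.
|Parcel A ∖ Parcel B| = |Parcel A| − |Parcel A∩Parcel B| = 17 − 4 = 13.00.

13.00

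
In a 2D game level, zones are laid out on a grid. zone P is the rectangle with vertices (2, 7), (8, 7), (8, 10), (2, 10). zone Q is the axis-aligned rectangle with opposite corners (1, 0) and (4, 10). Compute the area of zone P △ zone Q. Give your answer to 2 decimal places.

36.00

|zone P∩zone Q|: x∈[2,4], y∈[7,10] → 2·3 = 6.
|zone P △ zone Q| = |zone P| + |zone Q| − 2·|zone P∩zone Q| = 18 + 30 − 12 = 36.00.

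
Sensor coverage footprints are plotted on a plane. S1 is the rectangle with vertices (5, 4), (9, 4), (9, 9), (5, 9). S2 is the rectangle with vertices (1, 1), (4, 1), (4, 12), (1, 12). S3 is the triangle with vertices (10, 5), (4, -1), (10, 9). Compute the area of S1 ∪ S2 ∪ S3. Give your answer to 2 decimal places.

61.67

By inclusion–exclusion:
Individual areas: |S1| = 20, |S2| = 33, |S3| = 12.
|S1∩S2| = 0 (no overlap).
|S1∩S3| = 3.3333.
|S2∩S3| = 0.
|S1∩S2∩S3| = 0.
|S1 ∪ S2 ∪ S3| = 65 − 3.3333 + 0 = 61.67.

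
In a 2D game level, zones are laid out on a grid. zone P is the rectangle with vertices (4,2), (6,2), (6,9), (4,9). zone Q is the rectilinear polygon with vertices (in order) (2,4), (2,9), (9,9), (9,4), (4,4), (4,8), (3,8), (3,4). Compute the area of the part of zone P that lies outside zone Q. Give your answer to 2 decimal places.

|zone P| = 14, |zone P∩zone Q| = 10.
|zone P ∖ zone Q| = |zone P| − |zone P∩zone Q| = 14 − 10 = 4.00.

4.00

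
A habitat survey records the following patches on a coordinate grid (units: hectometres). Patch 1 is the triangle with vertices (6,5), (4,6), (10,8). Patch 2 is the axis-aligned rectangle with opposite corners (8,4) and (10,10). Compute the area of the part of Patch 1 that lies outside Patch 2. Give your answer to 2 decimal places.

|Patch 1| = 5, |Patch 1∩Patch 2| = 0.8333.
|Patch 1 ∖ Patch 2| = |Patch 1| − |Patch 1∩Patch 2| = 5 − 0.8333 = 4.17.

4.17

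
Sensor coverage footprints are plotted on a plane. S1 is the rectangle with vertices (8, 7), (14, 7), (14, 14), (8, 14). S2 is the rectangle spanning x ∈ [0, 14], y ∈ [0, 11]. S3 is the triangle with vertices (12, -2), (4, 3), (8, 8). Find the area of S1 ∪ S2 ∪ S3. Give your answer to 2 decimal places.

174.40

By inclusion–exclusion:
Individual areas: |S1| = 42, |S2| = 154, |S3| = 30.
|S1∩S2|: x∈[8,14], y∈[7,11] → 6·4 = 24.
|S1∩S3| = 0.2.
|S2∩S3| = 27.6.
|S1∩S2∩S3| = 0.2.
|S1 ∪ S2 ∪ S3| = 226 − 51.8 + 0.2 = 174.40.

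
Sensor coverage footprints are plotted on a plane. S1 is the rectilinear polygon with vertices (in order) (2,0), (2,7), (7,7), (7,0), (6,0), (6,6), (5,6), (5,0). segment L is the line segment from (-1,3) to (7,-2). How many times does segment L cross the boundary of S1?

The segment meets the boundary at (3.8,0), (2,1.125).

2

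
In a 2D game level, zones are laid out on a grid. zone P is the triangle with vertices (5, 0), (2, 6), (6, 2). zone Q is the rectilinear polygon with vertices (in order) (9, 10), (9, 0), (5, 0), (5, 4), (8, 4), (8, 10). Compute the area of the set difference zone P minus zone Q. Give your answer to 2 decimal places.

4.50

|zone P| = 6, |zone P∩zone Q| = 1.5.
|zone P ∖ zone Q| = |zone P| − |zone P∩zone Q| = 6 − 1.5 = 4.50.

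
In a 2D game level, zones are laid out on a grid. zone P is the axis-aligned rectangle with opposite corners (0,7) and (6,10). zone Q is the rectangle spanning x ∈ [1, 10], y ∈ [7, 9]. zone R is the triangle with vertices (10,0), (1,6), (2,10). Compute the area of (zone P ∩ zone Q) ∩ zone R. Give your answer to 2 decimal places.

4.20

The region (zone P ∩ zone Q) ∩ zone R is the polygon with vertices (1.25,7), (1.75,9), (2.8,9), (4.4,7).
By the shoelace formula its area is 4.20.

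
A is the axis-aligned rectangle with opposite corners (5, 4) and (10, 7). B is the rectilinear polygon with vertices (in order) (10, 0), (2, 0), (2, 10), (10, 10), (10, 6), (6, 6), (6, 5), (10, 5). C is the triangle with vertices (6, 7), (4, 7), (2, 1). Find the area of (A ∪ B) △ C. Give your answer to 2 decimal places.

74.00

|A ∪ B| = 80.
|(A ∪ B) ∩ C| = 6.
|(A ∪ B) △ C| = 80 + 6 − 12 = 74.00.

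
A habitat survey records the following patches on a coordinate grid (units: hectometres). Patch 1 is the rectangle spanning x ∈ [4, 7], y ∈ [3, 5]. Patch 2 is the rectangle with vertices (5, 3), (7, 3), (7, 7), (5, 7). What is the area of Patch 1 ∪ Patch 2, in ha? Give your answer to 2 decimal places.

By inclusion–exclusion:
Individual areas: |Patch 1| = 6, |Patch 2| = 8.
|Patch 1∩Patch 2|: x∈[5,7], y∈[3,5] → 2·2 = 4.
|Patch 1 ∪ Patch 2| = 14 − 4 = 10.00.

10.00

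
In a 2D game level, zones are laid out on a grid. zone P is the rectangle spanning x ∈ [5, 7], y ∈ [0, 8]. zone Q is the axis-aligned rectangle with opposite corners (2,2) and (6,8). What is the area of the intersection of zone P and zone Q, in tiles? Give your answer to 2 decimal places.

6.00

|zone P∩zone Q|: x∈[5,6], y∈[2,8] → 1·6 = 6.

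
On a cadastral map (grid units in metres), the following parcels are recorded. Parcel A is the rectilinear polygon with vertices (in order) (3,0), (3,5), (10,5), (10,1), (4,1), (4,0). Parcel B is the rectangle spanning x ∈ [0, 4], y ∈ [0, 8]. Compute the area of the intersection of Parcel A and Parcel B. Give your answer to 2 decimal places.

5.00

The intersection is the polygon with vertices (3,5), (4,5), (4,1), (4,0), (3,0).
By the shoelace formula its area is 5.00.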